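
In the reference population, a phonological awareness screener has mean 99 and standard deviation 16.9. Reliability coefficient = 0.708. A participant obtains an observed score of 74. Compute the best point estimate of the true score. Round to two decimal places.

81.30

T̂ = 0.708(74) + 0.292(99) = 52.392 + 28.908 = 81.300 → 81.30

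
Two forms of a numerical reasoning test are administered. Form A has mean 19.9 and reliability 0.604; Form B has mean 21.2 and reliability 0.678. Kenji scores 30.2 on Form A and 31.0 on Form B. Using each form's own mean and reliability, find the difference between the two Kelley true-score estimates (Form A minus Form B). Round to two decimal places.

-1.72

T̂_A = 0.604(30.2) + 0.396(19.9) = 26.1212
T̂_B = 0.678(31.0) + 0.322(21.2) = 27.8444
T̂_A − T̂_B = -1.7232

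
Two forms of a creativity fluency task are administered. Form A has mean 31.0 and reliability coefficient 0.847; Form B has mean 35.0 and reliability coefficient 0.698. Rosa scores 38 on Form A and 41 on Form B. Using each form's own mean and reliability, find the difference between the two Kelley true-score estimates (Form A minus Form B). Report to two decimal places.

T̂_A = 0.847(38) + 0.153(31.0) = 36.9290
T̂_B = 0.698(41) + 0.302(35.0) = 39.1880
T̂_A − T̂_B = -2.2590

-2.26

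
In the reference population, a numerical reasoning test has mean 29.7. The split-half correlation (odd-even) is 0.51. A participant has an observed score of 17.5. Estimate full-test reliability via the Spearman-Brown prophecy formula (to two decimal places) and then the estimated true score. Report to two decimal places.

Spearman-Brown: ρ = 2r/(1 + r) = 2(0.51)/(1 + 0.51) = 1.020/1.51 = 0.6755 → 0.68
Weight the observed score by reliability and the mean by (1 − reliability): T̂ = 0.68·17.5 + 0.32·29.7 = 11.900 + 9.504 = 21.404.

21.40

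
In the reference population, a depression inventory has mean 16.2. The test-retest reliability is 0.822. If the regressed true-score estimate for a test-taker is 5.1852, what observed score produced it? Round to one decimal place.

2.8

T̂ = ρX + (1 − ρ)μ  ⇒  X = (T̂ − (1 − ρ)μ) / ρ
X = (5.1852 − 0.178 × 16.2) / 0.822 = (5.1852 − 2.8836) / 0.822 = 2.3016 / 0.822 = 2.800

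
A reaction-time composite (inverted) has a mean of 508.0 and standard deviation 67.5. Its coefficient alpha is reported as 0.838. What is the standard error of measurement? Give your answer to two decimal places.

SEM = SD · √(1 − ρ) = 67.5 × √0.162 = 67.5 × 0.4025 = 27.168

27.17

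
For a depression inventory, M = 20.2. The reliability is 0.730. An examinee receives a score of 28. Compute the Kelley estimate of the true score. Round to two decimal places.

25.89

T̂ = ρX + (1 − ρ)μ
  = 0.730 × 28 + 0.270 × 20.2
  = 20.440 + 5.4540
  = 25.894
  ≈ 25.89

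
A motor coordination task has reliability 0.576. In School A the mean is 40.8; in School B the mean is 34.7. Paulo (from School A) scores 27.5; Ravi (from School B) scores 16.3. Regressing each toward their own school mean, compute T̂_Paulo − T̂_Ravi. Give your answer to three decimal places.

T̂_Paulo = 0.576(27.5) + 0.424(40.8) = 33.13920
T̂_Ravi = 0.576(16.3) + 0.424(34.7) = 24.10160
Difference = 33.13920 − 24.10160 = 9.03760

9.038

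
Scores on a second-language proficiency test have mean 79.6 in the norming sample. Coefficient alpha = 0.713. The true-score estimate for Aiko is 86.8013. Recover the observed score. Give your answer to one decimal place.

T̂ = ρX + (1 − ρ)μ  ⇒  X = (T̂ − (1 − ρ)μ) / ρ
X = (86.8013 − 0.287 × 79.6) / 0.713 = (86.8013 − 22.8452) / 0.713 = 63.9561 / 0.713 = 89.700

89.7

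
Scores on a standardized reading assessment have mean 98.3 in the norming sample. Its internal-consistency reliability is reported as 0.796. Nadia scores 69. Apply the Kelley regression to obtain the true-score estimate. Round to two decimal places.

Kelley's formula gives T̂ = 0.796·69 + 0.204·98.3 = 54.924 + 20.0532 = 74.977.

74.98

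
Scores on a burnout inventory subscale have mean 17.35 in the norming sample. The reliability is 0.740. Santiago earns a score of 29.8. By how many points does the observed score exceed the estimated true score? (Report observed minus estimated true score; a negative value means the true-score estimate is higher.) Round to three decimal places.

3.237

T̂ = ρX + (1 − ρ)μ
  = 0.740 × 29.8 + 0.260 × 17.35
  = 22.0520 + 4.51100
  = 26.56300
  ≈ 26.5630
X − T̂ = 29.8 − 26.5630 = 3.2370 → 3.237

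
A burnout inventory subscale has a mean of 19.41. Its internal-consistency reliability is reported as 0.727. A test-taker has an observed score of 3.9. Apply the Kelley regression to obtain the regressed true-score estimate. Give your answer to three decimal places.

T̂ = 0.727(3.9) + 0.273(19.41) = 2.8353 + 5.29893 = 8.1342 → 8.134

8.134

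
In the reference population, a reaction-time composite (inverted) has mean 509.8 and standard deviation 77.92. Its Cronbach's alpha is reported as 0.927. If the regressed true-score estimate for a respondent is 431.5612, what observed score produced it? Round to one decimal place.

T̂ = ρX + (1 − ρ)μ  ⇒  X = (T̂ − (1 − ρ)μ) / ρ
X = (431.5612 − 0.073 × 509.8) / 0.927 = (431.5612 − 37.2154) / 0.927 = 394.3458 / 0.927 = 425.400

425.4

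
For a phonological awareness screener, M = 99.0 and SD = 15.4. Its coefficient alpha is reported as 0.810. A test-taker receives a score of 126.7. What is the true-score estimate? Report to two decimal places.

T̂ = 0.810(126.7) + 0.190(99.0) = 102.6270 + 18.8100 = 121.437 → 121.44

121.44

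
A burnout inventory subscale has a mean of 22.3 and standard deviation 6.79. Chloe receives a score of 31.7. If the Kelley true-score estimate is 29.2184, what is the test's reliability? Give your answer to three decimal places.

0.736

T̂ = ρX + (1 − ρ)μ  ⇒  T̂ − μ = ρ(X − μ)
ρ = (T̂ − μ)/(X − μ) = (29.2184 − 22.3) / (31.7 − 22.3) = 6.9184 / 9.4 = 0.73600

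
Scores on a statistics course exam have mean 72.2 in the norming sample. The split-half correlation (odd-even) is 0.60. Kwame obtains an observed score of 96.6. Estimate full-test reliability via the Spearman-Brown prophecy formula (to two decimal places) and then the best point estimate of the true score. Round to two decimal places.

90.50

Spearman-Brown: ρ = 2r/(1 + r) = 2(0.60)/(1 + 0.60) = 1.200/1.60 = 0.7500 → 0.75
T̂ = 0.75(96.6) + 0.25(72.2) = 72.450 + 18.050 = 90.500 → 90.50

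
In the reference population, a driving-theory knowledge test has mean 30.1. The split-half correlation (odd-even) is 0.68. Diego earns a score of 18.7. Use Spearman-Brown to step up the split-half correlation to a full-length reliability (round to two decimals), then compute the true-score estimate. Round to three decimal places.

20.866

Spearman-Brown: ρ = 2r/(1 + r) = 2(0.68)/(1 + 0.68) = 1.360/1.68 = 0.8095 → 0.81
Weight the observed score by reliability and the mean by (1 − reliability): T̂ = 0.81·18.7 + 0.19·30.1 = 15.147 + 5.719 = 20.8660.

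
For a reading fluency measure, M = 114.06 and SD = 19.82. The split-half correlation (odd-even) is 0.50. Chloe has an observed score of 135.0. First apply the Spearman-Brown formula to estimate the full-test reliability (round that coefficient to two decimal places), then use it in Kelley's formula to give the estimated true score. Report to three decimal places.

128.090

Spearman-Brown: ρ = 2r/(1 + r) = 2(0.50)/(1 + 0.50) = 1.000/1.50 = 0.6667 → 0.67
T̂ = 0.67(135.0) + 0.33(114.06) = 90.450 + 37.6398 = 128.0898 → 128.090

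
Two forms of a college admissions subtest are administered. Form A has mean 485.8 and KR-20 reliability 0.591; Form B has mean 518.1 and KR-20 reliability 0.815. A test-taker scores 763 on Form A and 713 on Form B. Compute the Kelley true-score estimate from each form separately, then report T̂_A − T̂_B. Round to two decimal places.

-27.32

T̂_A = 0.591(763) + 0.409(485.8) = 649.6252
T̂_B = 0.815(713) + 0.185(518.1) = 676.9435
T̂_A − T̂_B = -27.3183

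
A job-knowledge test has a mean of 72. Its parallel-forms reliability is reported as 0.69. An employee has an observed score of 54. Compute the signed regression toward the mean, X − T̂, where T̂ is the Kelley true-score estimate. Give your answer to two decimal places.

-5.58

Kelley's formula gives T̂ = 0.69·54 + 0.31·72 = 37.26 + 22.32 = 59.5800.
X − T̂ = 54 − 59.580 = -5.580 → -5.58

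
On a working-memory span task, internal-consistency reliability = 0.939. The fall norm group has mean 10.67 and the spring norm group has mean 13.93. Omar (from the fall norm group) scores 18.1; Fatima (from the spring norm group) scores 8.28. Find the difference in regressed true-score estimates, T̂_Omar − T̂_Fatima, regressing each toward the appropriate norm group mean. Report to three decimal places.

T̂_Omar = 0.939(18.1) + 0.061(10.67) = 17.64677
T̂_Fatima = 0.939(8.28) + 0.061(13.93) = 8.62465
Difference = 17.64677 − 8.62465 = 9.02212

9.022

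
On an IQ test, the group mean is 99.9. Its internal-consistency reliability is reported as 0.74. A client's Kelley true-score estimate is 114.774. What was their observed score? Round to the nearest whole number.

T̂ = ρX + (1 − ρ)μ  ⇒  X = (T̂ − (1 − ρ)μ) / ρ
X = (114.774 − 0.26 × 99.9) / 0.74 = (114.774 − 25.974) / 0.74 = 88.800 / 0.74 = 120.00

120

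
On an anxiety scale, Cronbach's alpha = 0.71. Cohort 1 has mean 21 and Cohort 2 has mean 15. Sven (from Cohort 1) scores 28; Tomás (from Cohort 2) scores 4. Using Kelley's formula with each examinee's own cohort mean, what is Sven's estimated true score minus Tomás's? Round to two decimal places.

18.78

T̂_Sven = 0.71(28) + 0.29(21) = 25.9700
T̂_Tomás = 0.71(4) + 0.29(15) = 7.1900
Difference = 25.9700 − 7.1900 = 18.7800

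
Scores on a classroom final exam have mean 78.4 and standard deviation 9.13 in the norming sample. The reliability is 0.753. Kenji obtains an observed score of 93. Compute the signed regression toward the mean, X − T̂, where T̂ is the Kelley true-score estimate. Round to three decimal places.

3.606

T̂ = 0.753(93) + 0.247(78.4) = 70.029 + 19.3648 = 89.39380 → 89.3938
X − T̂ = 93 − 89.3938 = 3.6062 → 3.606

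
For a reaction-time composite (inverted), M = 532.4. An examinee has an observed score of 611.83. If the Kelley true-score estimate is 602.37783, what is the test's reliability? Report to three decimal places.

0.881

T̂ = ρX + (1 − ρ)μ  ⇒  T̂ − μ = ρ(X − μ)
ρ = (T̂ − μ)/(X − μ) = (602.37783 − 532.4) / (611.83 − 532.4) = 69.97783 / 79.43 = 0.88100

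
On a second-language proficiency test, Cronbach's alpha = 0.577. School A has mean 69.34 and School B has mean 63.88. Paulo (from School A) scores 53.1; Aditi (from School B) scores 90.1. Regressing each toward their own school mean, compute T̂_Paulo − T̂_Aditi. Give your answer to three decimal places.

T̂_Paulo = 0.577(53.1) + 0.423(69.34) = 59.96952
T̂_Aditi = 0.577(90.1) + 0.423(63.88) = 79.00894
Difference = 59.96952 − 79.00894 = -19.03942

-19.039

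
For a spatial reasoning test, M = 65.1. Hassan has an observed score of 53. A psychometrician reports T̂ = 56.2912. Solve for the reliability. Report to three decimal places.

T̂ = ρX + (1 − ρ)μ  ⇒  T̂ − μ = ρ(X − μ)
ρ = (T̂ − μ)/(X − μ) = (56.2912 − 65.1) / (53 − 65.1) = -8.8088 / -12.1 = 0.72800

0.728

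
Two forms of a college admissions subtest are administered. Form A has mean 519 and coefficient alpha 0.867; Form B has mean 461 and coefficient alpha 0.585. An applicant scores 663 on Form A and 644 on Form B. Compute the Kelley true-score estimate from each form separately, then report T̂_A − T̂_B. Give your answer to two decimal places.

75.79

T̂_A = 0.867(663) + 0.133(519) = 643.8480
T̂_B = 0.585(644) + 0.415(461) = 568.0550
T̂_A − T̂_B = 75.7930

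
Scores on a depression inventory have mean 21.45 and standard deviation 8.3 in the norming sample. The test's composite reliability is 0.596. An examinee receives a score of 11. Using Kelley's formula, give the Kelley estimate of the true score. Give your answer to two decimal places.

Regress the observed score toward the mean by the unreliability: T̂ = 0.596·11 + 0.404·21.45 = 6.556 + 8.66580 = 15.222.

15.22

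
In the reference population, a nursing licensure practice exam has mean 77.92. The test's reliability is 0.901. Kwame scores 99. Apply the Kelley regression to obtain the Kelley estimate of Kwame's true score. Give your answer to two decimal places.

96.91

T̂ = 0.901(99) + 0.099(77.92) = 89.199 + 7.71408 = 96.913 → 96.91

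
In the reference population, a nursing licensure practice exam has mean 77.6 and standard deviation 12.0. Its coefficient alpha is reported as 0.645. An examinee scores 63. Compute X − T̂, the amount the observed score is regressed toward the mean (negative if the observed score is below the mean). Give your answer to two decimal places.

T̂ = 0.645(63) + 0.355(77.6) = 40.635 + 27.5480 = 68.1830 → 68.183
X − T̂ = 63 − 68.183 = -5.183 → -5.18

-5.18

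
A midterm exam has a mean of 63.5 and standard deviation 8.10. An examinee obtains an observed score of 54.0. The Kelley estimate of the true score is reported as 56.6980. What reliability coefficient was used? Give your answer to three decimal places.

T̂ = ρX + (1 − ρ)μ  ⇒  T̂ − μ = ρ(X − μ)
ρ = (T̂ − μ)/(X − μ) = (56.6980 − 63.5) / (54.0 − 63.5) = -6.8020 / -9.5 = 0.71600

0.716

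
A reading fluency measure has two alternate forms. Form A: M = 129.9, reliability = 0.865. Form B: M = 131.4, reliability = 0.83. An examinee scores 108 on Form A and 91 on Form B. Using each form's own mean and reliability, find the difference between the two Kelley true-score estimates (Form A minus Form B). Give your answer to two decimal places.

T̂_A = 0.865(108) + 0.135(129.9) = 110.9565
T̂_B = 0.83(91) + 0.17(131.4) = 97.8680
T̂_A − T̂_B = 13.0885

13.09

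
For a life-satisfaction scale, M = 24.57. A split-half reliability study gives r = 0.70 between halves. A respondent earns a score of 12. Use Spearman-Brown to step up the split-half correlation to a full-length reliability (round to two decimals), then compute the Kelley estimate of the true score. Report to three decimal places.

14.263

Spearman-Brown: ρ = 2r/(1 + r) = 2(0.70)/(1 + 0.70) = 1.400/1.70 = 0.8235 → 0.82
T̂ = 0.82(12) + 0.18(24.57) = 9.84 + 4.4226 = 14.2626 → 14.263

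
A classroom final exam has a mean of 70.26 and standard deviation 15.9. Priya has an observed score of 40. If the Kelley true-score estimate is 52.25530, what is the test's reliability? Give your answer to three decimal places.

T̂ = ρX + (1 − ρ)μ  ⇒  T̂ − μ = ρ(X − μ)
ρ = (T̂ − μ)/(X − μ) = (52.25530 − 70.26) / (40 − 70.26) = -18.00470 / -30.26 = 0.59500

0.595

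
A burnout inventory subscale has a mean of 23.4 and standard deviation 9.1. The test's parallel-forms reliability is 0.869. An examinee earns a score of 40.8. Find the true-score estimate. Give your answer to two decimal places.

38.52

Weight the observed score by reliability and the mean by (1 − reliability): T̂ = 0.869·40.8 + 0.131·23.4 = 35.4552 + 3.0654 = 38.521.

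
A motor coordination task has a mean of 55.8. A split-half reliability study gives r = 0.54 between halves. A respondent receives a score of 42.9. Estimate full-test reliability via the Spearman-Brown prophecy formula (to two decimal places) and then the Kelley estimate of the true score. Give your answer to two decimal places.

Spearman-Brown: ρ = 2r/(1 + r) = 2(0.54)/(1 + 0.54) = 1.080/1.54 = 0.7013 → 0.70
T̂ = ρX + (1 − ρ)μ
  = 0.70 × 42.9 + 0.30 × 55.8
  = 30.030 + 16.740
  = 46.770
  ≈ 46.77

46.77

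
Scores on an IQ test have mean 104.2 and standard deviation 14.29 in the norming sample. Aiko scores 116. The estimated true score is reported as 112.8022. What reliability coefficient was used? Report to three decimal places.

0.729

T̂ = ρX + (1 − ρ)μ  ⇒  T̂ − μ = ρ(X − μ)
ρ = (T̂ − μ)/(X − μ) = (112.8022 − 104.2) / (116 − 104.2) = 8.6022 / 11.8 = 0.72900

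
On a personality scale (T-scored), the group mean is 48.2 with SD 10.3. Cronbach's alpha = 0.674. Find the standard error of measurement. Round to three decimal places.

5.881

SEM = SD · √(1 − ρ) = 10.3 × √0.326 = 10.3 × 0.5710 = 5.8809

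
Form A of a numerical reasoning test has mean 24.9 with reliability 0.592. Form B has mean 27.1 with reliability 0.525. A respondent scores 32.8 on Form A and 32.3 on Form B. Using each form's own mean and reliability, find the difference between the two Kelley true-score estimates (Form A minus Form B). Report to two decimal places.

T̂_A = 0.592(32.8) + 0.408(24.9) = 29.5768
T̂_B = 0.525(32.3) + 0.475(27.1) = 29.8300
T̂_A − T̂_B = -0.2532

-0.25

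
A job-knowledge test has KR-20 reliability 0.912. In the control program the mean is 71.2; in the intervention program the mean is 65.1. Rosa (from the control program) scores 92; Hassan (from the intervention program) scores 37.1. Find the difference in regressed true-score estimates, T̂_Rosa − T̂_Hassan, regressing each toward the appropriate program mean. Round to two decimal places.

50.61

T̂_Rosa = 0.912(92) + 0.088(71.2) = 90.1696
T̂_Hassan = 0.912(37.1) + 0.088(65.1) = 39.5640
Difference = 90.1696 − 39.5640 = 50.6056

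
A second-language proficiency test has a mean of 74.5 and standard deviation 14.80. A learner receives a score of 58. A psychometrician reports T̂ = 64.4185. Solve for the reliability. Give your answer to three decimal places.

T̂ = ρX + (1 − ρ)μ  ⇒  T̂ − μ = ρ(X − μ)
ρ = (T̂ − μ)/(X − μ) = (64.4185 − 74.5) / (58 − 74.5) = -10.0815 / -16.5 = 0.61100

0.611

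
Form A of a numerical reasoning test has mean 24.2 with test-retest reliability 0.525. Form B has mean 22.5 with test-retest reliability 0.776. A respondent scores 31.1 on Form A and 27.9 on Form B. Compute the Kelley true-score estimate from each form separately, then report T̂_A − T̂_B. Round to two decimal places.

T̂_A = 0.525(31.1) + 0.475(24.2) = 27.8225
T̂_B = 0.776(27.9) + 0.224(22.5) = 26.6904
T̂_A − T̂_B = 1.1321

1.13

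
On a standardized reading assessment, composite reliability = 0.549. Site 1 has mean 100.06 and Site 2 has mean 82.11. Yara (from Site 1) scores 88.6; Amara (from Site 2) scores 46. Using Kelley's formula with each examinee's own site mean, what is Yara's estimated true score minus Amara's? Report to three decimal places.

T̂_Yara = 0.549(88.6) + 0.451(100.06) = 93.76846
T̂_Amara = 0.549(46) + 0.451(82.11) = 62.28561
Difference = 93.76846 − 62.28561 = 31.48285

31.483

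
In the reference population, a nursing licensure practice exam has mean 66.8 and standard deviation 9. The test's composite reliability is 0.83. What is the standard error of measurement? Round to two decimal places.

SEM = SD · √(1 − ρ) = 9 × √0.17 = 9 × 0.4123 = 3.711

3.71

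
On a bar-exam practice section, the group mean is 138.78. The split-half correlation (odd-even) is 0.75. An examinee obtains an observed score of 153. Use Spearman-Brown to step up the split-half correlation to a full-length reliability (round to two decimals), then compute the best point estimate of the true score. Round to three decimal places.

151.009

Spearman-Brown: ρ = 2r/(1 + r) = 2(0.75)/(1 + 0.75) = 1.500/1.75 = 0.8571 → 0.86
T̂ = ρX + (1 − ρ)μ
  = 0.86 × 153 + 0.14 × 138.78
  = 131.58 + 19.4292
  = 151.0092
  ≈ 151.009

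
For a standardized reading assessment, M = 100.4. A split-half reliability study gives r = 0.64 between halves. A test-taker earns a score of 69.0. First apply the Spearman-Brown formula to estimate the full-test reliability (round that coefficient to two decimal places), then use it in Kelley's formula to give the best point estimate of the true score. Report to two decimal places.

75.91

Spearman-Brown: ρ = 2r/(1 + r) = 2(0.64)/(1 + 0.64) = 1.280/1.64 = 0.7805 → 0.78
Kelley's formula gives T̂ = 0.78·69.0 + 0.22·100.4 = 53.820 + 22.088 = 75.908.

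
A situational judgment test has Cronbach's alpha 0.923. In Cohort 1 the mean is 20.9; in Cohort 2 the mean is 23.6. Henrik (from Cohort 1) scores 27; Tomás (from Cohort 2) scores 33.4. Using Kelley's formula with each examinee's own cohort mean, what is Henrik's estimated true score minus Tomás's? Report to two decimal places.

-6.12

T̂_Henrik = 0.923(27) + 0.077(20.9) = 26.5303
T̂_Tomás = 0.923(33.4) + 0.077(23.6) = 32.6454
Difference = 26.5303 − 32.6454 = -6.1151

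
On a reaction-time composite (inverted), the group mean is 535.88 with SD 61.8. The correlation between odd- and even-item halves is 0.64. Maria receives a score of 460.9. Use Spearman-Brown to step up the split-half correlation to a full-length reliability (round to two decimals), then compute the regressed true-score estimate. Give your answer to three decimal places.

Spearman-Brown: ρ = 2r/(1 + r) = 2(0.64)/(1 + 0.64) = 1.280/1.64 = 0.7805 → 0.78
T̂ = 0.78(460.9) + 0.22(535.88) = 359.502 + 117.8936 = 477.3956 → 477.396

477.396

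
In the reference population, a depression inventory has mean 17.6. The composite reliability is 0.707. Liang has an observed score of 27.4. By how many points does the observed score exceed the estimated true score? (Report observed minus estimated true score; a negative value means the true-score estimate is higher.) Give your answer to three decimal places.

2.871

T̂ = ρX + (1 − ρ)μ
  = 0.707 × 27.4 + 0.293 × 17.6
  = 19.3718 + 5.1568
  = 24.52860
  ≈ 24.5286
X − T̂ = 27.4 − 24.5286 = 2.8714 → 2.871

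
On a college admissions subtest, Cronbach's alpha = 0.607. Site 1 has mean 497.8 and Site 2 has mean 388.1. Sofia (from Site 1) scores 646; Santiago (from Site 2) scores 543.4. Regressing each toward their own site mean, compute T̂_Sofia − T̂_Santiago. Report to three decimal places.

105.390

T̂_Sofia = 0.607(646) + 0.393(497.8) = 587.75740
T̂_Santiago = 0.607(543.4) + 0.393(388.1) = 482.36710
Difference = 587.75740 − 482.36710 = 105.39030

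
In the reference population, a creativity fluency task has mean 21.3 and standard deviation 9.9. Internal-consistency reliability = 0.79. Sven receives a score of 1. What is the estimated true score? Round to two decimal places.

T̂ = ρX + (1 − ρ)μ
  = 0.79 × 1 + 0.21 × 21.3
  = 0.79 + 4.473
  = 5.263
  ≈ 5.26

5.26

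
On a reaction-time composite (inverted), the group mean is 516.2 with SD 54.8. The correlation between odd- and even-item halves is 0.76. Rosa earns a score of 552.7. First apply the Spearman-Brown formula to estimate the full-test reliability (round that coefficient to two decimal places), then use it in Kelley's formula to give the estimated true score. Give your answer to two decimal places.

Spearman-Brown: ρ = 2r/(1 + r) = 2(0.76)/(1 + 0.76) = 1.520/1.76 = 0.8636 → 0.86
T̂ = ρX + (1 − ρ)μ
  = 0.86 × 552.7 + 0.14 × 516.2
  = 475.322 + 72.268
  = 547.590
  ≈ 547.59

547.59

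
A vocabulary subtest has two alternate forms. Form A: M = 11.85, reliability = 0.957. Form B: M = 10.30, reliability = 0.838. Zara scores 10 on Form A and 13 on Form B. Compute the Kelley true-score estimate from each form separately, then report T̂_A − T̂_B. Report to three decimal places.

T̂_A = 0.957(10) + 0.043(11.85) = 10.07955
T̂_B = 0.838(13) + 0.162(10.30) = 12.56260
T̂_A − T̂_B = -2.48305

-2.483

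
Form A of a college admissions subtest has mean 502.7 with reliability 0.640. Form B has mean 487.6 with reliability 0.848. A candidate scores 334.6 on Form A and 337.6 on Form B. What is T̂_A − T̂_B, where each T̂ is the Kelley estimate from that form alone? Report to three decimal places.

T̂_A = 0.640(334.6) + 0.360(502.7) = 395.11600
T̂_B = 0.848(337.6) + 0.152(487.6) = 360.40000
T̂_A − T̂_B = 34.71600

34.716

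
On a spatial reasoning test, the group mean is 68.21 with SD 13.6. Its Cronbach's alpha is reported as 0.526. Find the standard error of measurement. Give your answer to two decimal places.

9.36

SEM = SD · √(1 − ρ) = 13.6 × √0.474 = 13.6 × 0.6885 = 9.363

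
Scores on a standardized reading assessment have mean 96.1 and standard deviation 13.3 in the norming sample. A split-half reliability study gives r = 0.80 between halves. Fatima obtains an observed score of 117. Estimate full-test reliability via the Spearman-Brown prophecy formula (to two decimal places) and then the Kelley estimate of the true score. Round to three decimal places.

114.701

Spearman-Brown: ρ = 2r/(1 + r) = 2(0.80)/(1 + 0.80) = 1.600/1.80 = 0.8889 → 0.89
T̂ = ρX + (1 − ρ)μ
  = 0.89 × 117 + 0.11 × 96.1
  = 104.13 + 10.571
  = 114.7010
  ≈ 114.701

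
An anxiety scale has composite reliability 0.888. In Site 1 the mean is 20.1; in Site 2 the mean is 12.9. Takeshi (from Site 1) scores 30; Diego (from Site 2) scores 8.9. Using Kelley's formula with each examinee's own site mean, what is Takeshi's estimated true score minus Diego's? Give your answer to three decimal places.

T̂_Takeshi = 0.888(30) + 0.112(20.1) = 28.89120
T̂_Diego = 0.888(8.9) + 0.112(12.9) = 9.34800
Difference = 28.89120 − 9.34800 = 19.54320

19.543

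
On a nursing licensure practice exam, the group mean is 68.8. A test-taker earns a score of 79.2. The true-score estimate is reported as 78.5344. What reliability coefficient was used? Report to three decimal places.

T̂ = ρX + (1 − ρ)μ  ⇒  T̂ − μ = ρ(X − μ)
ρ = (T̂ − μ)/(X − μ) = (78.5344 − 68.8) / (79.2 − 68.8) = 9.7344 / 10.4 = 0.93600

0.936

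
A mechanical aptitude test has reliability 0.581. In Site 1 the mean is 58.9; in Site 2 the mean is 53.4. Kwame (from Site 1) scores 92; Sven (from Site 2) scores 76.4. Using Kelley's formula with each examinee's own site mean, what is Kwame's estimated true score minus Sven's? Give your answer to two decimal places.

T̂_Kwame = 0.581(92) + 0.419(58.9) = 78.1311
T̂_Sven = 0.581(76.4) + 0.419(53.4) = 66.7630
Difference = 78.1311 − 66.7630 = 11.3681

11.37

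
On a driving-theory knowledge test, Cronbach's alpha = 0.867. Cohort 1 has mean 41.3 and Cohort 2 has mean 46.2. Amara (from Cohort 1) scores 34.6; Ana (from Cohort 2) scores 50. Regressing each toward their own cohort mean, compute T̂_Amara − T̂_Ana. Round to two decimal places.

-14.00

T̂_Amara = 0.867(34.6) + 0.133(41.3) = 35.4911
T̂_Ana = 0.867(50) + 0.133(46.2) = 49.4946
Difference = 35.4911 − 49.4946 = -14.0035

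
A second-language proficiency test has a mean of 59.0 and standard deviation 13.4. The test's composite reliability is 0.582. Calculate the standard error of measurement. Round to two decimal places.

SEM = SD · √(1 − ρ) = 13.4 × √0.418 = 13.4 × 0.6465 = 8.663

8.66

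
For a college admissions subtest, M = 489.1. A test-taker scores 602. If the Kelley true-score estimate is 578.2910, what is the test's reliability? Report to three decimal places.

0.790

T̂ = ρX + (1 − ρ)μ  ⇒  T̂ − μ = ρ(X − μ)
ρ = (T̂ − μ)/(X − μ) = (578.2910 − 489.1) / (602 − 489.1) = 89.1910 / 112.9 = 0.79000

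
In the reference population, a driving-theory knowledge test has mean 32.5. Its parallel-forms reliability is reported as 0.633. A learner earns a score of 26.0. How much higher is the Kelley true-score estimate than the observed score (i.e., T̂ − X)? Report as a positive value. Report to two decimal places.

2.39

T̂ = 0.633(26.0) + 0.367(32.5) = 16.4580 + 11.9275 = 28.3855 → 28.386
T̂ − X = 28.386 − 26.0 = 2.386 → 2.39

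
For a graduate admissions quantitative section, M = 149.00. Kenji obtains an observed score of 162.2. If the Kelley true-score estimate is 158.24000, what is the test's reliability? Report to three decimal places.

T̂ = ρX + (1 − ρ)μ  ⇒  T̂ − μ = ρ(X − μ)
ρ = (T̂ − μ)/(X − μ) = (158.24000 − 149.00) / (162.2 − 149.00) = 9.24000 / 13.20 = 0.70000

0.700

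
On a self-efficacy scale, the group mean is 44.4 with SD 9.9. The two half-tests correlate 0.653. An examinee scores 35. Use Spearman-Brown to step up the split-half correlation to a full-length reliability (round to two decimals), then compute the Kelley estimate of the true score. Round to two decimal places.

Spearman-Brown: ρ = 2r/(1 + r) = 2(0.653)/(1 + 0.653) = 1.3060/1.653 = 0.7901 → 0.79
T̂ = 0.79(35) + 0.21(44.4) = 27.65 + 9.324 = 36.974 → 36.97

36.97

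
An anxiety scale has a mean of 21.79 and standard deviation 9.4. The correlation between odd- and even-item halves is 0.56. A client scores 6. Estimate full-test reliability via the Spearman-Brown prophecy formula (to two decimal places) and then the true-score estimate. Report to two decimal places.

10.42

Spearman-Brown: ρ = 2r/(1 + r) = 2(0.56)/(1 + 0.56) = 1.120/1.56 = 0.7179 → 0.72
T̂ = ρX + (1 − ρ)μ
  = 0.72 × 6 + 0.28 × 21.79
  = 4.32 + 6.1012
  = 10.421
  ≈ 10.42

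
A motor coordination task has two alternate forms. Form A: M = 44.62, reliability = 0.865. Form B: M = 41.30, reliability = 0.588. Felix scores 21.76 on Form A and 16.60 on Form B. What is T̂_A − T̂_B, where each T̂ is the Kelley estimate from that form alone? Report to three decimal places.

-1.930

T̂_A = 0.865(21.76) + 0.135(44.62) = 24.84610
T̂_B = 0.588(16.60) + 0.412(41.30) = 26.77640
T̂_A − T̂_B = -1.93030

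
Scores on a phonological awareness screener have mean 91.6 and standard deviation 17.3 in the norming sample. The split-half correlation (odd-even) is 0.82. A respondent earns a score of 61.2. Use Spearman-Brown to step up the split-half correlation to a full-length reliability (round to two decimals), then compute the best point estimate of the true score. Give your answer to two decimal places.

64.24

Spearman-Brown: ρ = 2r/(1 + r) = 2(0.82)/(1 + 0.82) = 1.640/1.82 = 0.9011 → 0.90
T̂ = ρX + (1 − ρ)μ
  = 0.90 × 61.2 + 0.10 × 91.6
  = 55.080 + 9.160
  = 64.240
  ≈ 64.24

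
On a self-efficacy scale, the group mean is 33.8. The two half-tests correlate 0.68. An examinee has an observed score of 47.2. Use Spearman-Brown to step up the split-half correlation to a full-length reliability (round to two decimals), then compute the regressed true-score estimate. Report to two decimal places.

Spearman-Brown: ρ = 2r/(1 + r) = 2(0.68)/(1 + 0.68) = 1.360/1.68 = 0.8095 → 0.81
Regress the observed score toward the mean by the unreliability: T̂ = 0.81·47.2 + 0.19·33.8 = 38.232 + 6.422 = 44.654.

44.65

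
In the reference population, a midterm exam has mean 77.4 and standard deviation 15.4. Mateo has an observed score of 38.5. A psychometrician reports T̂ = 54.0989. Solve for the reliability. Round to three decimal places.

0.599

T̂ = ρX + (1 − ρ)μ  ⇒  T̂ − μ = ρ(X − μ)
ρ = (T̂ − μ)/(X − μ) = (54.0989 − 77.4) / (38.5 − 77.4) = -23.3011 / -38.9 = 0.59900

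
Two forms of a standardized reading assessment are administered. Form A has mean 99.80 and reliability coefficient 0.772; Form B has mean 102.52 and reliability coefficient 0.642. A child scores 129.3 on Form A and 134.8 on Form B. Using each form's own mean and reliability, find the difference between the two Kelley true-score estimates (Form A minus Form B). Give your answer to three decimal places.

T̂_A = 0.772(129.3) + 0.228(99.80) = 122.57400
T̂_B = 0.642(134.8) + 0.358(102.52) = 123.24376
T̂_A − T̂_B = -0.66976

-0.670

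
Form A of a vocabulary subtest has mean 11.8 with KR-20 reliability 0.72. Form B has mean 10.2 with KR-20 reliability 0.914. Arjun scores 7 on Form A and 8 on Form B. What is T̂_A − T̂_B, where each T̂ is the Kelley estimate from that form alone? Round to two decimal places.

0.15

T̂_A = 0.72(7) + 0.28(11.8) = 8.3440
T̂_B = 0.914(8) + 0.086(10.2) = 8.1892
T̂_A − T̂_B = 0.1548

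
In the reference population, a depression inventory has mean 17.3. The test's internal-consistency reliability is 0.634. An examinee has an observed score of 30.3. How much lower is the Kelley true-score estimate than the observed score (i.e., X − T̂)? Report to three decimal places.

Kelley's formula gives T̂ = 0.634·30.3 + 0.366·17.3 = 19.2102 + 6.3318 = 25.54200.
X − T̂ = 30.3 − 25.5420 = 4.7580 → 4.758

4.758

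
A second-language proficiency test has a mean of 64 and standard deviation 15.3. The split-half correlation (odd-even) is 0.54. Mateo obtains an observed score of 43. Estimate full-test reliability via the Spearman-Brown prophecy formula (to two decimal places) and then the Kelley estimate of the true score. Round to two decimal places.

49.30

Spearman-Brown: ρ = 2r/(1 + r) = 2(0.54)/(1 + 0.54) = 1.080/1.54 = 0.7013 → 0.70
T̂ = ρX + (1 − ρ)μ
  = 0.70 × 43 + 0.30 × 64
  = 30.10 + 19.20
  = 49.300
  ≈ 49.30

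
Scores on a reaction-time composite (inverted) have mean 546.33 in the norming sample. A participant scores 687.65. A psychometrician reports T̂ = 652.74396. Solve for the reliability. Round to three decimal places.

T̂ = ρX + (1 − ρ)μ  ⇒  T̂ − μ = ρ(X − μ)
ρ = (T̂ − μ)/(X − μ) = (652.74396 − 546.33) / (687.65 − 546.33) = 106.41396 / 141.32 = 0.75300

0.753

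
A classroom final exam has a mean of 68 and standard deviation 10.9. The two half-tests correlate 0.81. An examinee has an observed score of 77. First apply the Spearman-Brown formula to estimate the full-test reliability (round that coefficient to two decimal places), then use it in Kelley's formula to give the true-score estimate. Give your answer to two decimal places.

Spearman-Brown: ρ = 2r/(1 + r) = 2(0.81)/(1 + 0.81) = 1.620/1.81 = 0.8950 → 0.90
T̂ = 0.90(77) + 0.10(68) = 69.30 + 6.80 = 76.100 → 76.10

76.10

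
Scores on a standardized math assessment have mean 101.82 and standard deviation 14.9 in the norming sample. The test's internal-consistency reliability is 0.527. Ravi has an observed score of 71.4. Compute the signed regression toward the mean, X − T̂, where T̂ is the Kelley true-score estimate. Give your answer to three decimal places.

T̂ = ρX + (1 − ρ)μ
  = 0.527 × 71.4 + 0.473 × 101.82
  = 37.6278 + 48.16086
  = 85.78866
  ≈ 85.7887
X − T̂ = 71.4 − 85.7887 = -14.3887 → -14.389

-14.389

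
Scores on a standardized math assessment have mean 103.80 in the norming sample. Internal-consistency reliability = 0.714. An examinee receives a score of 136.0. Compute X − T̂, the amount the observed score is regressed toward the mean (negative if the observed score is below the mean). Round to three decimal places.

T̂ = ρX + (1 − ρ)μ
  = 0.714 × 136.0 + 0.286 × 103.80
  = 97.1040 + 29.68680
  = 126.79080
  ≈ 126.7908
X − T̂ = 136.0 − 126.7908 = 9.2092 → 9.209

9.209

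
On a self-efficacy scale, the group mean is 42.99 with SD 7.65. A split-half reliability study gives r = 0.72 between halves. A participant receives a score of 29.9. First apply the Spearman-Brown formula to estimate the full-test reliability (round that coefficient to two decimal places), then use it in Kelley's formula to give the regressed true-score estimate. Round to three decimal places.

31.994

Spearman-Brown: ρ = 2r/(1 + r) = 2(0.72)/(1 + 0.72) = 1.440/1.72 = 0.8372 → 0.84
T̂ = 0.84(29.9) + 0.16(42.99) = 25.116 + 6.8784 = 31.9944 → 31.994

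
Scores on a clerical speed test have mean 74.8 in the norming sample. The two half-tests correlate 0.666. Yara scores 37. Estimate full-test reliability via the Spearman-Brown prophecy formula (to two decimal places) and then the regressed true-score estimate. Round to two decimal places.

44.56

Spearman-Brown: ρ = 2r/(1 + r) = 2(0.666)/(1 + 0.666) = 1.3320/1.666 = 0.7995 → 0.80
T̂ = ρX + (1 − ρ)μ
  = 0.80 × 37 + 0.20 × 74.8
  = 29.60 + 14.960
  = 44.560
  ≈ 44.56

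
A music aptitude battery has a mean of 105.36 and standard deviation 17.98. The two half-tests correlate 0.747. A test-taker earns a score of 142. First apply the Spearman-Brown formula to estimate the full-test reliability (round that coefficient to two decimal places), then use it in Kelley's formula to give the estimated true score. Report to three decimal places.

Spearman-Brown: ρ = 2r/(1 + r) = 2(0.747)/(1 + 0.747) = 1.4940/1.747 = 0.8552 → 0.86
Kelley's formula gives T̂ = 0.86·142 + 0.14·105.36 = 122.12 + 14.7504 = 136.8704.

136.870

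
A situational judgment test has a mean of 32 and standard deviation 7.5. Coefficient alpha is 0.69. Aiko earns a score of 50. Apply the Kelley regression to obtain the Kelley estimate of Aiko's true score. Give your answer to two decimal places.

T̂ = ρX + (1 − ρ)μ
  = 0.69 × 50 + 0.31 × 32
  = 34.50 + 9.92
  = 44.420
  ≈ 44.42

44.42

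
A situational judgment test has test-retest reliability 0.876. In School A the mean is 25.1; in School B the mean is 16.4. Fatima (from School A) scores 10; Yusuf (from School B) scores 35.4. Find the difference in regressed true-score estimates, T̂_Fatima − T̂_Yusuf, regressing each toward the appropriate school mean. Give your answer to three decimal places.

T̂_Fatima = 0.876(10) + 0.124(25.1) = 11.87240
T̂_Yusuf = 0.876(35.4) + 0.124(16.4) = 33.04400
Difference = 11.87240 − 33.04400 = -21.17160

-21.172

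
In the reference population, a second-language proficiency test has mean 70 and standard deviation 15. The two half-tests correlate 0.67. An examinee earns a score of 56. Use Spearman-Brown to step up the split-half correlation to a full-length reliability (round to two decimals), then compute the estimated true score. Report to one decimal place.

58.8

Spearman-Brown: ρ = 2r/(1 + r) = 2(0.67)/(1 + 0.67) = 1.340/1.67 = 0.8024 → 0.80
T̂ = 0.80(56) + 0.20(70) = 44.80 + 14.00 = 58.80 → 58.8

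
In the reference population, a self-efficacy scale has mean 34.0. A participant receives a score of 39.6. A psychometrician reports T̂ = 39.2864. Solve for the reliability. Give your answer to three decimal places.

0.944

T̂ = ρX + (1 − ρ)μ  ⇒  T̂ − μ = ρ(X − μ)
ρ = (T̂ − μ)/(X − μ) = (39.2864 − 34.0) / (39.6 − 34.0) = 5.2864 / 5.6 = 0.94400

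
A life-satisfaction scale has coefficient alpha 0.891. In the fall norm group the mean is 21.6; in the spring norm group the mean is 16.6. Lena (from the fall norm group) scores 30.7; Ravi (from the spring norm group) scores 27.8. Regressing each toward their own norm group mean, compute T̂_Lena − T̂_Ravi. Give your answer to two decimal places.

3.13

T̂_Lena = 0.891(30.7) + 0.109(21.6) = 29.7081
T̂_Ravi = 0.891(27.8) + 0.109(16.6) = 26.5792
Difference = 29.7081 − 26.5792 = 3.1289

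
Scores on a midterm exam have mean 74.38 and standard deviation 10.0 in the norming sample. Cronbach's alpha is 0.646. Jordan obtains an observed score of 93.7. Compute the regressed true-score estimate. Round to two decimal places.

T̂ = 0.646(93.7) + 0.354(74.38) = 60.5302 + 26.33052 = 86.861 → 86.86

86.86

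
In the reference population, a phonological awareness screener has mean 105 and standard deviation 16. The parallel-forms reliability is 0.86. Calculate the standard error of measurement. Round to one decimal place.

6.0

SEM = SD · √(1 − ρ) = 16 × √0.14 = 16 × 0.3742 = 5.987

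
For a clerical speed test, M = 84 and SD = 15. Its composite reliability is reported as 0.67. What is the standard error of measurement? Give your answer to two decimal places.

SEM = SD · √(1 − ρ) = 15 × √0.33 = 15 × 0.5745 = 8.617

8.62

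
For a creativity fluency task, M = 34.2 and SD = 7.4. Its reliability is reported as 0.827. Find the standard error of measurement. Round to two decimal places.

3.08

SEM = SD · √(1 − ρ) = 7.4 × √0.173 = 7.4 × 0.4159 = 3.078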